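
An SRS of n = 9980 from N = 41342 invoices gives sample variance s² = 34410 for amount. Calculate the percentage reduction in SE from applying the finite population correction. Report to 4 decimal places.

12.9024

f = n/N = 9980/41342 = 0.24140100.
SE_no-fpc = √(s²/n) = 1.856851; SE_fpc = √((1−f)s²/n) = 1.6172725.
Ratio = √(1−f) = 0.87097589. Reduction = 100·(1 − 0.87097589) = 12.9024%.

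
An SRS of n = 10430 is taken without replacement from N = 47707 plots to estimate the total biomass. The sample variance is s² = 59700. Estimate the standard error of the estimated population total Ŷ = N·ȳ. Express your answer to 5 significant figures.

100890

Var(Ŷ) = N²·Var(ȳ) = N²·(1 − n/N)·s²/n.
f = 10430/47707 = 0.21862620; Var(ȳ) = 0.78137380·59700/10430 = 4.4724848.
Var(Ŷ) = 47707² · 4.4724848 = 1.0179187 × 10^10.
SE(Ŷ) = √(1.0179187 × 10^10) = 100890.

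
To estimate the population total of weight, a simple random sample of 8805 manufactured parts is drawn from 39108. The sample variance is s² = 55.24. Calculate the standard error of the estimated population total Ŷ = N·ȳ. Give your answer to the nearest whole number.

2727

Var(Ŷ) = N²·Var(ȳ) = N²·(1 − n/N)·s²/n.
f = 8805/39108 = 0.22514575; Var(ȳ) = 0.77485425·55.24/8805 = 0.0048612094.
Var(Ŷ) = 39108² · 0.0048612094 = 7.434907 × 10^6.
SE(Ŷ) = √(7.434907 × 10^6) = 2727.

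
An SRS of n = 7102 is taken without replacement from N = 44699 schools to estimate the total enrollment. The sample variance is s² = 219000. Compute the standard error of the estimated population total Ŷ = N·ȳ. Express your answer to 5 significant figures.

Var(Ŷ) = N²·Var(ȳ) = N²·(1 − n/N)·s²/n.
f = 7102/44699 = 0.15888499; Var(ȳ) = 0.84111501·219000/7102 = 25.936946.
Var(Ŷ) = 44699² · 25.936946 = 5.1822034 × 10^10.
SE(Ŷ) = √(5.1822034 × 10^10) = 227640.

227640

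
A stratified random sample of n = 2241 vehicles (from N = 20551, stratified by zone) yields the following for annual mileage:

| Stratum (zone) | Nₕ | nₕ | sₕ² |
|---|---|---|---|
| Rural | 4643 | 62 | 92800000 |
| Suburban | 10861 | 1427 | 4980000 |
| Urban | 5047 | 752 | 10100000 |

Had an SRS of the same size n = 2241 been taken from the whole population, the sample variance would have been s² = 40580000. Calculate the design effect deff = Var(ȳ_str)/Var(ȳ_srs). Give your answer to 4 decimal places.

Var(ȳ_str) = Σ Wₕ²(1−fₕ)sₕ²/nₕ with Wₕ = Nₕ/20551:
  Rural: (4643/20551)²·(1−62/4643)·92800000/62 = 75378.822
  Suburban: (10861/20551)²·(1−1427/10861)·4980000/1427 = 846.65239
  Urban: (5047/20551)²·(1−752/5047)·10100000/752 = 689.34096
  → Var(ȳ_str) = 76914.815.
Var(ȳ_srs) = (1 − 2241/20551)·40580000/2241 = 16133.388.
deff = 76914.815 / 16133.388 = 4.7674.

4.7674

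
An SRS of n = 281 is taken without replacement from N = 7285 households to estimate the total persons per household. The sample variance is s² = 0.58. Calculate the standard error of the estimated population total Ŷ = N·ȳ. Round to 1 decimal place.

Var(Ŷ) = N²·Var(ȳ) = N²·(1 − n/N)·s²/n.
f = 281/7285 = 0.03857241; Var(ȳ) = 0.96142759·0.58/281 = 0.0019844413.
Var(Ŷ) = 7285² · 0.0019844413 = 105316.73.
SE(Ŷ) = √(105316.73) = 324.5.

324.5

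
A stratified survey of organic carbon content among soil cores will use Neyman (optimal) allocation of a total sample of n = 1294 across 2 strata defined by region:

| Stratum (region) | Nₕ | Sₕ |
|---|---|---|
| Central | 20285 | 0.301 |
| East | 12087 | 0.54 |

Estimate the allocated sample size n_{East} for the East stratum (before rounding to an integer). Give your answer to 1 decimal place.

668.6

Neyman allocation: nₕ = n·NₕSₕ / Σⱼ NⱼSⱼ.
Σ NⱼSⱼ = 20285·0.301 + 12087·0.54 = 12632.765.
n_{East} = 1294·12087·0.54 / 12632.765 = 668.6.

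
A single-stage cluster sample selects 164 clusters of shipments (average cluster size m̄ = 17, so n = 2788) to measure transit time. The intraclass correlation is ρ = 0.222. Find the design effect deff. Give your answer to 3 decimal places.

deff = 1 + (17 − 1)·0.222 = 1 + 3.552 = 4.552.

4.552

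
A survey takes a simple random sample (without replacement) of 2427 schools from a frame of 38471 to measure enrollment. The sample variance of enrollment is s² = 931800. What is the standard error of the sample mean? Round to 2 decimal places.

Under SRS without replacement, Var(ȳ) = (1 − f)·s²/n with f = n/N = 2427/38471 = 0.06308648.
Var(ȳ) = (1 − 0.06308648)·931800/2427 = 0.93691352·383.93078 = 359.70994.
SE(ȳ) = √(359.70994) = 18.97.

18.97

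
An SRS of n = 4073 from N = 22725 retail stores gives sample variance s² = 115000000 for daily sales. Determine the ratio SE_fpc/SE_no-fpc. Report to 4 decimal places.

f = n/N = 4073/22725 = 0.17922992.
SE_no-fpc = √(s²/n) = 168.03189; SE_fpc = √((1−f)s²/n) = 152.23078.
Ratio = √(1−f) = 0.90596362.

0.9060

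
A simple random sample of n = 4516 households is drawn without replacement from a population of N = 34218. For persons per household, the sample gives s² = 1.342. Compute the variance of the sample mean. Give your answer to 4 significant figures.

2.579 × 10^-4

Under SRS without replacement, Var(ȳ) = (1 − f)·s²/n with f = n/N = 4516/34218 = 0.13197732.
Var(ȳ) = (1 − 0.13197732)·1.342/4516 = 0.86802268·2.9716563 × 10^-4 = 2.5794651 × 10^-4.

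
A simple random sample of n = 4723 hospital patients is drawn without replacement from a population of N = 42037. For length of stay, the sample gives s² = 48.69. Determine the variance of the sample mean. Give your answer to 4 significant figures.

0.009151

Under SRS without replacement, Var(ȳ) = (1 − f)·s²/n with f = n/N = 4723/42037 = 0.11235340.
Var(ȳ) = (1 − 0.11235340)·48.69/4723 = 0.88764660·0.010309126 = 0.0091508602.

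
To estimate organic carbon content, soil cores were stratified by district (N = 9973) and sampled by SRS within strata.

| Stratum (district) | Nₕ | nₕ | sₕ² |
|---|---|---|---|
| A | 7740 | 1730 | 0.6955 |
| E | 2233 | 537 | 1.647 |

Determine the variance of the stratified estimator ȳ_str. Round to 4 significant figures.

Var(ȳ_str) = Σₕ Wₕ²(1 − fₕ)sₕ²/nₕ with Wₕ = Nₕ/N, N = 9973.
A: Wₕ = 0.77609546; term = 0.77609546²·(1 − 0.22351421)·0.6955/1730 = 1.8802467 × 10^-4.
E: Wₕ = 0.22390454; term = 0.22390454²·(1 − 0.24048365)·1.647/537 = 1.167837 × 10^-4.
Sum = 3.0480837 × 10^-4.

3.048 × 10^-4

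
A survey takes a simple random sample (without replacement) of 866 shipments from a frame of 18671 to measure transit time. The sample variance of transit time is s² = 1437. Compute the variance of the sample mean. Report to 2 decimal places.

1.58

Under SRS without replacement, Var(ȳ) = (1 − f)·s²/n with f = n/N = 866/18671 = 0.04638209.
Var(ȳ) = (1 − 0.04638209)·1437/866 = 0.95361791·1.6593533 = 1.5823891.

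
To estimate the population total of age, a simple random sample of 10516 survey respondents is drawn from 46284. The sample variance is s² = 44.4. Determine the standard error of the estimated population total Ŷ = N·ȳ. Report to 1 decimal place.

Var(Ŷ) = N²·Var(ȳ) = N²·(1 − n/N)·s²/n.
f = 10516/46284 = 0.22720595; Var(ȳ) = 0.77279405·44.4/10516 = 0.0032628429.
Var(Ŷ) = 46284² · 0.0032628429 = 6.9896903 × 10^6.
SE(Ŷ) = √(6.9896903 × 10^6) = 2643.8.

2643.8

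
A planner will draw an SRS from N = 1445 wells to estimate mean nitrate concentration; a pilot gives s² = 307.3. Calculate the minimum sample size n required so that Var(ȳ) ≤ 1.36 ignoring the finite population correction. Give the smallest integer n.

226

Without fpc, n₀ = s²/D = 307.3/1.36 = 225.9559.
Rounding up, n = 226.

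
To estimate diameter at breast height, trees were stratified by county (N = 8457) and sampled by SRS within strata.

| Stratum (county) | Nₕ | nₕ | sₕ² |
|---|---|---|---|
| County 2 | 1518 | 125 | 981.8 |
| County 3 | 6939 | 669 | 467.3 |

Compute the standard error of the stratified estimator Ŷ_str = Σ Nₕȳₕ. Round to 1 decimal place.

6855.6

Var(Ŷ_str) = Σₕ Nₕ²(1 − fₕ)sₕ²/nₕ.
County 2: 1518²·(1 − 125/1518)·981.8/125 = 1.660871 × 10^7.
County 3: 6939²·(1 − 669/6939)·467.3/669 = 3.0390237 × 10^7.
Sum = 4.6998947 × 10^7.
SE = √(4.6998947 × 10^7) = 6855.6.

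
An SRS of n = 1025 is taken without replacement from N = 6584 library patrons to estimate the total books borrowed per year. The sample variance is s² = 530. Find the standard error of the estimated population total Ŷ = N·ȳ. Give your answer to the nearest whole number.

Var(Ŷ) = N²·Var(ȳ) = N²·(1 − n/N)·s²/n.
f = 1025/6584 = 0.15568044; Var(ȳ) = 0.84431956·530/1025 = 0.43657499.
Var(Ŷ) = 6584² · 0.43657499 = 1.8925114 × 10^7.
SE(Ŷ) = √(1.8925114 × 10^7) = 4350.

4350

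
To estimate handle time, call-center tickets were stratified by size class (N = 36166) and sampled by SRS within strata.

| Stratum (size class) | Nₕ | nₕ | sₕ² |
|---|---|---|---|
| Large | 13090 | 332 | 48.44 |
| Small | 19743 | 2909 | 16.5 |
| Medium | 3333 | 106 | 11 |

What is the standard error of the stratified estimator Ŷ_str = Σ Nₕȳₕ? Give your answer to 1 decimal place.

Var(Ŷ_str) = Σₕ Nₕ²(1 − fₕ)sₕ²/nₕ.
Large: 13090²·(1 − 332/13090)·48.44/332 = 2.4366228 × 10^7.
Small: 19743²·(1 − 2909/19743)·16.5/2909 = 1.8851273 × 10^6.
Medium: 3333²·(1 − 106/3333)·11/106 = 1.1161462 × 10^6.
Sum = 2.7367502 × 10^7.
SE = √(2.7367502 × 10^7) = 5231.4.

5231.4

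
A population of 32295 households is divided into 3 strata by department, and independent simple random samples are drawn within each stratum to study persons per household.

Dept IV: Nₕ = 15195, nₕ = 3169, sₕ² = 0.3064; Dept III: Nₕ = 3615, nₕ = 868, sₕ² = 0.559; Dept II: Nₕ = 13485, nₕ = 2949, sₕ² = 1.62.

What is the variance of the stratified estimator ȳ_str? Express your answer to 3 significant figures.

Var(ȳ_str) = Σₕ Wₕ²(1 − fₕ)sₕ²/nₕ with Wₕ = Nₕ/N, N = 32295.
Dept IV: Wₕ = 0.47050627; term = 0.47050627²·(1 − 0.20855545)·0.3064/3169 = 1.6940173 × 10^-5.
Dept III: Wₕ = 0.11193683; term = 0.11193683²·(1 − 0.24011065)·0.559/868 = 6.1318068 × 10^-6.
Dept II: Wₕ = 0.41755690; term = 0.41755690²·(1 − 0.21868743)·1.62/2949 = 7.4833555 × 10^-5.
Sum = 9.7905535 × 10^-5.

9.79 × 10^-5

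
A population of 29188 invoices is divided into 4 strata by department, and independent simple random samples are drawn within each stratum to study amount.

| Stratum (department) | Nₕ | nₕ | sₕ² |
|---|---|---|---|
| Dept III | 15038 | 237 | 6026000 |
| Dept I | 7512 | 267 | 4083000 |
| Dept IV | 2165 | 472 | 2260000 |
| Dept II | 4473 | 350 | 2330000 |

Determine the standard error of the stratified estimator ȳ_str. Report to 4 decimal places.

Var(ȳ_str) = Σₕ Wₕ²(1 − fₕ)sₕ²/nₕ with Wₕ = Nₕ/N, N = 29188.
Dept III: Wₕ = 0.51521173; term = 0.51521173²·(1 − 0.01576007)·6026000/237 = 6642.8316.
Dept I: Wₕ = 0.25736604; term = 0.25736604²·(1 − 0.03554313)·4083000/267 = 976.90743.
Dept IV: Wₕ = 0.07417432; term = 0.07417432²·(1 − 0.21801386)·2260000/472 = 20.600256.
Dept II: Wₕ = 0.15324791; term = 0.15324791²·(1 − 0.07824726)·2330000/350 = 144.10911.
Sum = 7784.4484.
SE = √(7784.4484) = 88.2295.

88.2295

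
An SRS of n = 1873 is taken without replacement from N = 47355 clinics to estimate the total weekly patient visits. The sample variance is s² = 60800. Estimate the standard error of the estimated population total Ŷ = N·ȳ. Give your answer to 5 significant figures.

264410

Var(Ŷ) = N²·Var(ȳ) = N²·(1 − n/N)·s²/n.
f = 1873/47355 = 0.03955232; Var(ȳ) = 0.96044768·60800/1873 = 31.177373.
Var(Ŷ) = 47355² · 31.177373 = 6.9915135 × 10^10.
SE(Ŷ) = √(6.9915135 × 10^10) = 264410.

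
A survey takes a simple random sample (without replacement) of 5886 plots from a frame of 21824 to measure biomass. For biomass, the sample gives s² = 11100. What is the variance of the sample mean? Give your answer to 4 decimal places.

1.3772

Under SRS without replacement, Var(ȳ) = (1 − f)·s²/n with f = n/N = 5886/21824 = 0.26970308.
Var(ȳ) = (1 − 0.26970308)·11100/5886 = 0.73029692·1.8858308 = 1.3772164.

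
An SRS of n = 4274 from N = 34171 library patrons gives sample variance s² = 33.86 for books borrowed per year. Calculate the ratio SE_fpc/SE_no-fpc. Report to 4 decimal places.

f = n/N = 4274/34171 = 0.12507682.
SE_no-fpc = √(s²/n) = 0.089007421; SE_fpc = √((1−f)s²/n) = 0.083255164.
Ratio = √(1−f) = 0.93537328.

0.9354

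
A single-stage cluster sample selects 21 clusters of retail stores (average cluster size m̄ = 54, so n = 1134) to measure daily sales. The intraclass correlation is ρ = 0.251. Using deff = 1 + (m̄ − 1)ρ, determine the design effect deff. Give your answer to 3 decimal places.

14.303

deff = 1 + (54 − 1)·0.251 = 1 + 13.303 = 14.303.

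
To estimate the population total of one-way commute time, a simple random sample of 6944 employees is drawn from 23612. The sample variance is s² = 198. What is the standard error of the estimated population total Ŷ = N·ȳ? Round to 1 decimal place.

3349.9

Var(Ŷ) = N²·Var(ȳ) = N²·(1 − n/N)·s²/n.
f = 6944/23612 = 0.29408775; Var(ȳ) = 0.70591225·198/6944 = 0.020128258.
Var(Ŷ) = 23612² · 0.020128258 = 1.1222038 × 10^7.
SE(Ŷ) = √(1.1222038 × 10^7) = 3349.9.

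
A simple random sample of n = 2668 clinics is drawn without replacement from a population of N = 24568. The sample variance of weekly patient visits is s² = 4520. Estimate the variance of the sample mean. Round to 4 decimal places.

1.5102

Under SRS without replacement, Var(ȳ) = (1 − f)·s²/n with f = n/N = 2668/24568 = 0.10859655.
Var(ȳ) = (1 − 0.10859655)·4520/2668 = 0.89140345·1.6941529 = 1.5101738.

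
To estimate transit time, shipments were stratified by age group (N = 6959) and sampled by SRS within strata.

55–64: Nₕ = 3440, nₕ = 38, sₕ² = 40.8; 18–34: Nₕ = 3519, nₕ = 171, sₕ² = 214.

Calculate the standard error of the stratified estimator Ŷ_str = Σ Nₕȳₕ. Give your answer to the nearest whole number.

Var(Ŷ_str) = Σₕ Nₕ²(1 − fₕ)sₕ²/nₕ.
55–64: 3440²·(1 − 38/3440)·40.8/38 = 1.2565197 × 10^7.
18–34: 3519²·(1 − 171/3519)·214/171 = 1.474424 × 10^7.
Sum = 2.7309437 × 10^7.
SE = √(2.7309437 × 10^7) = 5226.

5226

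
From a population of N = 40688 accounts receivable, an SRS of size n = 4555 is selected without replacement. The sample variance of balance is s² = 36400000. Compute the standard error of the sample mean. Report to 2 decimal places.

Under SRS without replacement, Var(ȳ) = (1 − f)·s²/n with f = n/N = 4555/40688 = 0.11194947.
Var(ȳ) = (1 − 0.11194947)·36400000/4555 = 0.88805053·7991.2184 = 7096.6058.
SE(ȳ) = √(7096.6058) = 84.24.

84.24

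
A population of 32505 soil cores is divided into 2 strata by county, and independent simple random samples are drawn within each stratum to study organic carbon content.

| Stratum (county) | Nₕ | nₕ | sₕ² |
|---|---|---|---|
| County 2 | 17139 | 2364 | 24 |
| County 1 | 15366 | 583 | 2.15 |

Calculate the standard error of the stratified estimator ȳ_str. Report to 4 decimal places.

0.0568

Var(ȳ_str) = Σₕ Wₕ²(1 − fₕ)sₕ²/nₕ with Wₕ = Nₕ/N, N = 32505.
County 2: Wₕ = 0.52727273; term = 0.52727273²·(1 − 0.13793103)·24/2364 = 0.0024331921.
County 1: Wₕ = 0.47272727; term = 0.47272727²·(1 − 0.03794091)·2.15/583 = 7.9285354 × 10^-4.
Sum = 0.0032260456.
SE = √(0.0032260456) = 0.0568.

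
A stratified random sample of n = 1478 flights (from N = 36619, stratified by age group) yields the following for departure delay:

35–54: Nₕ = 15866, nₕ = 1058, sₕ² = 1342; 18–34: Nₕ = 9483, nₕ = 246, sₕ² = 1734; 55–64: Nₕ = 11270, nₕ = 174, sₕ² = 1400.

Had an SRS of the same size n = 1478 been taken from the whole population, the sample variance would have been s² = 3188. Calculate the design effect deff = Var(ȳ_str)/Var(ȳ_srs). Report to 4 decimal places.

0.6923

Var(ȳ_str) = Σ Wₕ²(1−fₕ)sₕ²/nₕ with Wₕ = Nₕ/36619:
  35–54: (15866/36619)²·(1−1058/15866)·1342/1058 = 0.2222377
  18–34: (9483/36619)²·(1−246/9483)·1734/246 = 0.46044496
  55–64: (11270/36619)²·(1−174/11270)·1400/174 = 0.7503367
  → Var(ȳ_str) = 1.4330194.
Var(ȳ_srs) = (1 − 1478/36619)·3188/1478 = 2.0699102.
deff = 1.4330194 / 2.0699102 = 0.6923.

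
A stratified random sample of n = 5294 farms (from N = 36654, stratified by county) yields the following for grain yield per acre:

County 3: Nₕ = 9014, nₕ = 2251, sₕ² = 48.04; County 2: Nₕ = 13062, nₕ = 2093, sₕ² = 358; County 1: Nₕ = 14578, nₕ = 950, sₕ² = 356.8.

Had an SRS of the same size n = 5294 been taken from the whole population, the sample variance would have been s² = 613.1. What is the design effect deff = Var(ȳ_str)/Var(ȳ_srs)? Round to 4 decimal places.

0.7544

Var(ȳ_str) = Σ Wₕ²(1−fₕ)sₕ²/nₕ with Wₕ = Nₕ/36654:
  County 3: (9014/36654)²·(1−2251/9014)·48.04/2251 = 9.6837082 × 10^-4
  County 2: (13062/36654)²·(1−2093/13062)·358/2093 = 0.018240963
  County 1: (14578/36654)²·(1−950/14578)·356.8/950 = 0.055537786
  → Var(ȳ_str) = 0.07474712.
Var(ȳ_srs) = (1 − 5294/36654)·613.1/5294 = 0.099083664.
deff = 0.07474712 / 0.099083664 = 0.7544.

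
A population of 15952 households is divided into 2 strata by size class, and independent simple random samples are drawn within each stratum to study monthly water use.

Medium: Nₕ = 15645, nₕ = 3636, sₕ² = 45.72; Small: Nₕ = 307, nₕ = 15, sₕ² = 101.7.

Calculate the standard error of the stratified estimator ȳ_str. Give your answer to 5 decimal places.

Var(ȳ_str) = Σₕ Wₕ²(1 − fₕ)sₕ²/nₕ with Wₕ = Nₕ/N, N = 15952.
Medium: Wₕ = 0.98075476; term = 0.98075476²·(1 − 0.23240652)·45.72/3636 = 0.009283986.
Small: Wₕ = 0.01924524; term = 0.01924524²·(1 − 0.04885993)·101.7/15 = 0.0023884747.
Sum = 0.011672461.
SE = √(0.011672461) = 0.10804.

0.10804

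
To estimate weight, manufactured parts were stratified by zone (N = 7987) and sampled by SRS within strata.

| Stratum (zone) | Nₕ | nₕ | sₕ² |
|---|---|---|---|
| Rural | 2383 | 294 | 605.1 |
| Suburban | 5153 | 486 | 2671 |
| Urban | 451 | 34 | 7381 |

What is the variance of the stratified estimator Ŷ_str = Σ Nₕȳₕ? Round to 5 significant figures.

1.8324 × 10^8

Var(Ŷ_str) = Σₕ Nₕ²(1 − fₕ)sₕ²/nₕ.
Rural: 2383²·(1 − 294/2383)·605.1/294 = 1.0245716 × 10^7.
Suburban: 5153²·(1 − 486/5153)·2671/486 = 1.3217081 × 10^8.
Urban: 451²·(1 − 34/451)·7381/34 = 4.0827133 × 10^7.
Sum = 1.8324366 × 10^8.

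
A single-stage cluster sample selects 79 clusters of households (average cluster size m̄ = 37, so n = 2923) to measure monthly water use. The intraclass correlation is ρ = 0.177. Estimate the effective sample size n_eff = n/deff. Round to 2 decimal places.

deff = 1 + (37 − 1)·0.177 = 1 + 6.372 = 7.372.
n_eff = 2923 / 7.372 = 396.50.

396.50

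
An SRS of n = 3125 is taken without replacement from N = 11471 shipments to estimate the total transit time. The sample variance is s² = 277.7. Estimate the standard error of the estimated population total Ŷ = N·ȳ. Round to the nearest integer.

2917

Var(Ŷ) = N²·Var(ȳ) = N²·(1 − n/N)·s²/n.
f = 3125/11471 = 0.27242612; Var(ȳ) = 0.72757388·277.7/3125 = 0.064655125.
Var(Ŷ) = 11471² · 0.064655125 = 8.5075697 × 10^6.
SE(Ŷ) = √(8.5075697 × 10^6) = 2917.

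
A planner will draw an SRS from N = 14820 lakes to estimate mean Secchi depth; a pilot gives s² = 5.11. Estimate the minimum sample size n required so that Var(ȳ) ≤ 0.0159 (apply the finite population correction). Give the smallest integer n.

Without fpc, n₀ = s²/D = 5.11/0.0159 = 321.3836.
With fpc, (1 − n/N)·s²/n ≤ D requires n ≥ n₀/(1 + n₀/N) = 321.3836/(1 + 321.3836/14820) = 314.5621.
Rounding up, n = 315.

315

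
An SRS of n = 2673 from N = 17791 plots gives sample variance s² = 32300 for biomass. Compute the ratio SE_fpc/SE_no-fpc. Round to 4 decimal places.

0.9218

f = n/N = 2673/17791 = 0.15024451.
SE_no-fpc = √(s²/n) = 3.4761762; SE_fpc = √((1−f)s²/n) = 3.2044151.
Ratio = √(1−f) = 0.92182183.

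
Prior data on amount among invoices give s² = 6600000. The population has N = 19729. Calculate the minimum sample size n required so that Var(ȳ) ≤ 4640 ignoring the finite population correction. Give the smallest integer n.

Without fpc, n₀ = s²/D = 6600000/4640 = 1422.4138.
Rounding up, n = 1423.

1423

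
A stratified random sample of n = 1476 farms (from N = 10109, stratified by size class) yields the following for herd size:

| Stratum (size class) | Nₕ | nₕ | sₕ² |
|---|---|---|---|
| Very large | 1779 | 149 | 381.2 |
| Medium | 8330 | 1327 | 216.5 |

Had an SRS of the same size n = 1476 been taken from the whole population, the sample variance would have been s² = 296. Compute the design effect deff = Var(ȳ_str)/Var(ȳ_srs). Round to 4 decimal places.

Var(ȳ_str) = Σ Wₕ²(1−fₕ)sₕ²/nₕ with Wₕ = Nₕ/10109:
  Very large: (1779/10109)²·(1−149/1779)·381.2/149 = 0.072596182
  Medium: (8330/10109)²·(1−1327/8330)·216.5/1327 = 0.093132168
  → Var(ȳ_str) = 0.16572835.
Var(ȳ_srs) = (1 − 1476/10109)·296/1476 = 0.17126117.
deff = 0.16572835 / 0.17126117 = 0.9677.

0.9677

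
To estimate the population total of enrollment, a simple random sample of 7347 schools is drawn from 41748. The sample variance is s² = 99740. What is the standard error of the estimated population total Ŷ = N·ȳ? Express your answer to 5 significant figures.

Var(Ŷ) = N²·Var(ȳ) = N²·(1 − n/N)·s²/n.
f = 7347/41748 = 0.17598448; Var(ȳ) = 0.82401552·99740/7347 = 11.186513.
Var(Ŷ) = 41748² · 11.186513 = 1.9496923 × 10^10.
SE(Ŷ) = √(1.9496923 × 10^10) = 139630.

139630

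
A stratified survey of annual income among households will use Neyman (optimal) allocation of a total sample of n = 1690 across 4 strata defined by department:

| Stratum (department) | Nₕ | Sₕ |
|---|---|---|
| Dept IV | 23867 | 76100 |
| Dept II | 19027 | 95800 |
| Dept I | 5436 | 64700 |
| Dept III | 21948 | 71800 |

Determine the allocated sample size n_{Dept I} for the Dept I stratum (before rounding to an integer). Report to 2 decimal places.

Neyman allocation: nₕ = n·NₕSₕ / Σⱼ NⱼSⱼ.
Σ NⱼSⱼ = 23867·76100 + 19027·95800 + 5436·64700 + 21948·71800 = 5.5666409 × 10^9.
n_{Dept I} = 1690·5436·64700 / (5.5666409 × 10^9) = 106.78.

106.78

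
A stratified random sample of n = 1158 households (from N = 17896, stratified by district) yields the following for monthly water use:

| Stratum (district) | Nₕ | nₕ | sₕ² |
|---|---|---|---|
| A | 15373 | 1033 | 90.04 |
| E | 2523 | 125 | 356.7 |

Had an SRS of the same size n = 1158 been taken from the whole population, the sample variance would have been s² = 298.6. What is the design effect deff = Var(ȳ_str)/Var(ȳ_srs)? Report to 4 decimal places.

Var(ȳ_str) = Σ Wₕ²(1−fₕ)sₕ²/nₕ with Wₕ = Nₕ/17896:
  A: (15373/17896)²·(1−1033/15373)·90.04/1033 = 0.059997203
  E: (2523/17896)²·(1−125/2523)·356.7/125 = 0.0539073
  → Var(ȳ_str) = 0.1139045.
Var(ȳ_srs) = (1 − 1158/17896)·298.6/1158 = 0.24117308.
deff = 0.1139045 / 0.24117308 = 0.4723.

0.4723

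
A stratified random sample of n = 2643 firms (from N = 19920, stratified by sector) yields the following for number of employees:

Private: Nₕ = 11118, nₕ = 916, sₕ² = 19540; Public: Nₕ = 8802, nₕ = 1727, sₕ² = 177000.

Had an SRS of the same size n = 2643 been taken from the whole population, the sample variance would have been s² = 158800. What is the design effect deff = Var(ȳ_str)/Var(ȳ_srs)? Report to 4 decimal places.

Var(ȳ_str) = Σ Wₕ²(1−fₕ)sₕ²/nₕ with Wₕ = Nₕ/19920:
  Private: (11118/19920)²·(1−916/11118)·19540/916 = 6.0976488
  Public: (8802/19920)²·(1−1727/8802)·177000/1727 = 16.084593
  → Var(ȳ_str) = 22.182242.
Var(ȳ_srs) = (1 − 2643/19920)·158800/2643 = 52.111351.
deff = 22.182242 / 52.111351 = 0.4257.

0.4257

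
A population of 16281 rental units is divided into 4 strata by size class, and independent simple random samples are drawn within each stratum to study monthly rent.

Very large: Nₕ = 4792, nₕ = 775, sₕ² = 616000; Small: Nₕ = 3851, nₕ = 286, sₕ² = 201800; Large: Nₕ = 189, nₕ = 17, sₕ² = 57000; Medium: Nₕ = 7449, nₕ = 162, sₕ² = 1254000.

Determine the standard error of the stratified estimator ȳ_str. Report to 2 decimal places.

Var(ȳ_str) = Σₕ Wₕ²(1 − fₕ)sₕ²/nₕ with Wₕ = Nₕ/N, N = 16281.
Very large: Wₕ = 0.29433082; term = 0.29433082²·(1 − 0.16172788)·616000/775 = 57.72122.
Small: Wₕ = 0.23653338; term = 0.23653338²·(1 − 0.07426642)·201800/286 = 36.544837.
Large: Wₕ = 0.01160862; term = 0.01160862²·(1 − 0.08994709)·57000/17 = 0.41120088.
Medium: Wₕ = 0.45752718; term = 0.45752718²·(1 − 0.02174789)·1254000/162 = 1585.1381.
Sum = 1679.8154.
SE = √(1679.8154) = 40.99.

40.99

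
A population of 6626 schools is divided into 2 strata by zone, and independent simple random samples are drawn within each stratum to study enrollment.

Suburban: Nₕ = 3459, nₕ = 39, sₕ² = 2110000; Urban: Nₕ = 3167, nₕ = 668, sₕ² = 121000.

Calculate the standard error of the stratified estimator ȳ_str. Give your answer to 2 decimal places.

120.87

Var(ȳ_str) = Σₕ Wₕ²(1 − fₕ)sₕ²/nₕ with Wₕ = Nₕ/N, N = 6626.
Suburban: Wₕ = 0.52203441; term = 0.52203441²·(1 − 0.01127493)·2110000/39 = 14577.789.
Urban: Wₕ = 0.47796559; term = 0.47796559²·(1 − 0.21092517)·121000/668 = 32.652795.
Sum = 14610.442.
SE = √(14610.442) = 120.87.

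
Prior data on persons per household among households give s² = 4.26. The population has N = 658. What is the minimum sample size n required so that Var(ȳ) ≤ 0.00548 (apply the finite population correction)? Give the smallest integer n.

Without fpc, n₀ = s²/D = 4.26/0.00548 = 777.3723.
With fpc, (1 − n/N)·s²/n ≤ D requires n ≥ n₀/(1 + n₀/N) = 777.3723/(1 + 777.3723/658) = 356.3612.
Rounding up, n = 357.

357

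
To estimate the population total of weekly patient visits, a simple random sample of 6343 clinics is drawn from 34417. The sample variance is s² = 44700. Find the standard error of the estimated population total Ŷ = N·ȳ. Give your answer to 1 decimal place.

Var(Ŷ) = N²·Var(ȳ) = N²·(1 − n/N)·s²/n.
f = 6343/34417 = 0.18429846; Var(ȳ) = 0.81570154·44700/6343 = 5.7483618.
Var(Ŷ) = 34417² · 5.7483618 = 6.8091064 × 10^9.
SE(Ŷ) = √(6.8091064 × 10^9) = 82517.3.

82517.3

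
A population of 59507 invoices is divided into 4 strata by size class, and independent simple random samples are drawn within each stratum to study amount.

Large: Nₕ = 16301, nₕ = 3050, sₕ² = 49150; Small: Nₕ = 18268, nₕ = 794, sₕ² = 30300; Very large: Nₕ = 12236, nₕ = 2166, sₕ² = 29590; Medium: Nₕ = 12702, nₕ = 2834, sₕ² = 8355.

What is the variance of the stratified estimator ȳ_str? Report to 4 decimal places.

Var(ȳ_str) = Σₕ Wₕ²(1 − fₕ)sₕ²/nₕ with Wₕ = Nₕ/N, N = 59507.
Large: Wₕ = 0.27393416; term = 0.27393416²·(1 − 0.18710509)·49150/3050 = 0.98299311.
Small: Wₕ = 0.30698909; term = 0.30698909²·(1 − 0.04346398)·30300/794 = 3.4400864.
Very large: Wₕ = 0.20562287; term = 0.20562287²·(1 − 0.17701863)·29590/2166 = 0.47535639.
Medium: Wₕ = 0.21345388; term = 0.21345388²·(1 − 0.22311447)·8355/2834 = 0.10435464.
Sum = 5.0027905.

5.0028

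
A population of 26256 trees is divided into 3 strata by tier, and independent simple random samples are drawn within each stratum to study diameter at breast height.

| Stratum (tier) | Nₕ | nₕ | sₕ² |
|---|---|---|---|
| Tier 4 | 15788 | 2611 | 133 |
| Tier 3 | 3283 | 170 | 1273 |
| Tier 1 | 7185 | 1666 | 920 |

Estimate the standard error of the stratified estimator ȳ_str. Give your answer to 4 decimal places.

Var(ȳ_str) = Σₕ Wₕ²(1 − fₕ)sₕ²/nₕ with Wₕ = Nₕ/N, N = 26256.
Tier 4: Wₕ = 0.60131018; term = 0.60131018²·(1 − 0.16537877)·133/2611 = 0.015372033.
Tier 3: Wₕ = 0.12503809; term = 0.12503809²·(1 − 0.05178191)·1273/170 = 0.11101262.
Tier 1: Wₕ = 0.27365174; term = 0.27365174²·(1 − 0.23187196)·920/1666 = 0.031764562.
Sum = 0.15814922.
SE = √(0.15814922) = 0.3977.

0.3977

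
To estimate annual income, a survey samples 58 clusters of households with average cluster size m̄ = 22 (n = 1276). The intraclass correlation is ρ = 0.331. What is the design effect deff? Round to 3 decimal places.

7.951

deff = 1 + (22 − 1)·0.331 = 1 + 6.951 = 7.951.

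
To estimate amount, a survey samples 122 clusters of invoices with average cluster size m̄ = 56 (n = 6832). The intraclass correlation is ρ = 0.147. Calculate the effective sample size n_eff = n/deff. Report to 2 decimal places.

752.01

deff = 1 + (56 − 1)·0.147 = 1 + 8.085 = 9.085.
n_eff = 6832 / 9.085 = 752.01.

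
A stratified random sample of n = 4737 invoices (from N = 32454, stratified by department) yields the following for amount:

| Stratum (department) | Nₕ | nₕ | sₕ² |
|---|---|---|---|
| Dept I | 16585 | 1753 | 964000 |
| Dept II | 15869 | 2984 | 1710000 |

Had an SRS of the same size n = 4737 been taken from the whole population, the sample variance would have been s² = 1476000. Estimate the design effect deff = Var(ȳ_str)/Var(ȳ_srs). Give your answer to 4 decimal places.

0.9007

Var(ȳ_str) = Σ Wₕ²(1−fₕ)sₕ²/nₕ with Wₕ = Nₕ/32454:
  Dept I: (16585/32454)²·(1−1753/16585)·964000/1753 = 128.43218
  Dept II: (15869/32454)²·(1−2984/15869)·1710000/2984 = 111.24867
  → Var(ȳ_str) = 239.68085.
Var(ȳ_srs) = (1 − 4737/32454)·1476000/4737 = 266.10986.
deff = 239.68085 / 266.10986 = 0.9007.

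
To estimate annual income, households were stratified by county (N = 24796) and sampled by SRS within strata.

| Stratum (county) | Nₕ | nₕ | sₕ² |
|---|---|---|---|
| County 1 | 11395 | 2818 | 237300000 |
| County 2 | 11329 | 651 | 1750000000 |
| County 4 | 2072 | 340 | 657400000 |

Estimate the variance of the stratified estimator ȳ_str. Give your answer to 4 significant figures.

553600

Var(ȳ_str) = Σₕ Wₕ²(1 − fₕ)sₕ²/nₕ with Wₕ = Nₕ/N, N = 24796.
County 1: Wₕ = 0.45954993; term = 0.45954993²·(1 − 0.24730145)·237300000/2818 = 13385.766.
County 2: Wₕ = 0.45688821; term = 0.45688821²·(1 − 0.05746315)·1750000000/651 = 528902.11.
County 4: Wₕ = 0.08356186; term = 0.08356186²·(1 − 0.16409266)·657400000/340 = 11285.613.
Sum = 553573.49.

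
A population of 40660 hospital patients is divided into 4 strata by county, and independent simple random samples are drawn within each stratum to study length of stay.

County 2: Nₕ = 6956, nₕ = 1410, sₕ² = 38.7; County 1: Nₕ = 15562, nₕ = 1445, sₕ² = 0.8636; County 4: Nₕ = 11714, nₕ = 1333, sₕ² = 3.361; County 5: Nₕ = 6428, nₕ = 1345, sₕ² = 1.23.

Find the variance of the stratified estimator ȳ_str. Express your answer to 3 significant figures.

9.23 × 10^-4

Var(ȳ_str) = Σₕ Wₕ²(1 − fₕ)sₕ²/nₕ with Wₕ = Nₕ/N, N = 40660.
County 2: Wₕ = 0.17107723; term = 0.17107723²·(1 − 0.20270270)·38.7/1410 = 6.4046668 × 10^-4.
County 1: Wₕ = 0.38273487; term = 0.38273487²·(1 − 0.09285439)·0.8636/1445 = 7.9417802 × 10^-5.
County 4: Wₕ = 0.28809641; term = 0.28809641²·(1 − 0.11379546)·3.361/1333 = 1.8545905 × 10^-4.
County 5: Wₕ = 0.15809149; term = 0.15809149²·(1 − 0.20924082)·1.23/1345 = 1.8073575 × 10^-5.
Sum = 9.2341711 × 10^-4.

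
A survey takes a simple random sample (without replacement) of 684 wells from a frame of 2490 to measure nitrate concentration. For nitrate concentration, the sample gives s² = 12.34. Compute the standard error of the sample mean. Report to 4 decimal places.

Under SRS without replacement, Var(ȳ) = (1 − f)·s²/n with f = n/N = 684/2490 = 0.27469880.
Var(ȳ) = (1 − 0.27469880)·12.34/684 = 0.72530120·0.018040936 = 0.013085112.
SE(ȳ) = √(0.013085112) = 0.1144.

0.1144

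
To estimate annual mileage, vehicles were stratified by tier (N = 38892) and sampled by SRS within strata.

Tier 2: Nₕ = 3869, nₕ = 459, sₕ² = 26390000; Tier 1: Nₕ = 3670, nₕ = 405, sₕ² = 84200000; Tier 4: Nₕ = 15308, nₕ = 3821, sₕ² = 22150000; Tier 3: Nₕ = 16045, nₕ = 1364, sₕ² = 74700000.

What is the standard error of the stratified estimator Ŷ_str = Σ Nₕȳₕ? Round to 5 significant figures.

4.1436 × 10^6

Var(Ŷ_str) = Σₕ Nₕ²(1 − fₕ)sₕ²/nₕ.
Tier 2: 3869²·(1 − 459/3869)·26390000/459 = 7.5854232 × 10^11.
Tier 1: 3670²·(1 − 405/3670)·84200000/405 = 2.4911869 × 10^12.
Tier 4: 15308²·(1 − 3821/15308)·22150000/3821 = 1.0193463 × 10^12.
Tier 3: 16045²·(1 − 1364/16045)·74700000/1364 = 1.2900353 × 10^13.
Sum = 1.7169429 × 10^13.
SE = √(1.7169429 × 10^13) = 4.1436 × 10^6.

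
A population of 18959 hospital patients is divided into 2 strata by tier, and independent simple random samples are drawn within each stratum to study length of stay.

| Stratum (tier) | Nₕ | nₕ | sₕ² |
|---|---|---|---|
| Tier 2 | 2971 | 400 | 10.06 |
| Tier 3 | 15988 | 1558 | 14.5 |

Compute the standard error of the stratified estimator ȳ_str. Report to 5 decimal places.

Var(ȳ_str) = Σₕ Wₕ²(1 − fₕ)sₕ²/nₕ with Wₕ = Nₕ/N, N = 18959.
Tier 2: Wₕ = 0.15670658; term = 0.15670658²·(1 − 0.13463480)·10.06/400 = 5.3445589 × 10^-4.
Tier 3: Wₕ = 0.84329342; term = 0.84329342²·(1 − 0.09744809)·14.5/1558 = 0.0059735179.
Sum = 0.0065079738.
SE = √(0.0065079738) = 0.08067.

0.08067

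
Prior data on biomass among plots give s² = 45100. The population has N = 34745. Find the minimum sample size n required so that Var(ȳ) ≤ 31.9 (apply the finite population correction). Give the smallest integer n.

Without fpc, n₀ = s²/D = 45100/31.9 = 1413.7931.
With fpc, (1 − n/N)·s²/n ≤ D requires n ≥ n₀/(1 + n₀/N) = 1413.7931/(1 + 1413.7931/34745) = 1358.5144.
Rounding up, n = 1359.

1359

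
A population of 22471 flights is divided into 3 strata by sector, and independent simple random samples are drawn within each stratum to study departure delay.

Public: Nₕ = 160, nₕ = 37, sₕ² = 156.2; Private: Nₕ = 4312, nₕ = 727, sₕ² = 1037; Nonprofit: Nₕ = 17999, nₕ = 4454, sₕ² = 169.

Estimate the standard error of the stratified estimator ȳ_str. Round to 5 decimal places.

Var(ȳ_str) = Σₕ Wₕ²(1 − fₕ)sₕ²/nₕ with Wₕ = Nₕ/N, N = 22471.
Public: Wₕ = 0.00712029; term = 0.00712029²·(1 − 0.23125000)·156.2/37 = 1.6453549 × 10^-4.
Private: Wₕ = 0.19189177; term = 0.19189177²·(1 − 0.16859926)·1037/727 = 0.043668418.
Nonprofit: Wₕ = 0.80098794; term = 0.80098794²·(1 − 0.24745819)·169/4454 = 0.01831973.
Sum = 0.062152683.
SE = √(0.062152683) = 0.24930.

0.24930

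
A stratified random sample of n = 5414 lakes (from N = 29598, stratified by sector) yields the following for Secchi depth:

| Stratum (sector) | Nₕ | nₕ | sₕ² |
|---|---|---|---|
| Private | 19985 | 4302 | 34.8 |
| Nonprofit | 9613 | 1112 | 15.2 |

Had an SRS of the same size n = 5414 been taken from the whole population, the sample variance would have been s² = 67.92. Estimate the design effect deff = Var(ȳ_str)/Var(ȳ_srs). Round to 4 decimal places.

Var(ȳ_str) = Σ Wₕ²(1−fₕ)sₕ²/nₕ with Wₕ = Nₕ/29598:
  Private: (19985/29598)²·(1−4302/19985)·34.8/4302 = 0.0028941258
  Nonprofit: (9613/29598)²·(1−1112/9613)·15.2/1112 = 0.0012750964
  → Var(ȳ_str) = 0.0041692222.
Var(ȳ_srs) = (1 − 5414/29598)·67.92/5414 = 0.010250503.
deff = 0.0041692222 / 0.010250503 = 0.4067.

0.4067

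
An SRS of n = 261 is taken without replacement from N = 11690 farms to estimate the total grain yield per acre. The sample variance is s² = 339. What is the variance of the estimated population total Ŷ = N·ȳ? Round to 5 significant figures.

Var(Ŷ) = N²·Var(ȳ) = N²·(1 − n/N)·s²/n.
f = 261/11690 = 0.02232678; Var(ȳ) = 0.97767322·339/261 = 1.2698514.
Var(Ŷ) = 11690² · 1.2698514 = 1.7353294 × 10^8.

1.7353 × 10^8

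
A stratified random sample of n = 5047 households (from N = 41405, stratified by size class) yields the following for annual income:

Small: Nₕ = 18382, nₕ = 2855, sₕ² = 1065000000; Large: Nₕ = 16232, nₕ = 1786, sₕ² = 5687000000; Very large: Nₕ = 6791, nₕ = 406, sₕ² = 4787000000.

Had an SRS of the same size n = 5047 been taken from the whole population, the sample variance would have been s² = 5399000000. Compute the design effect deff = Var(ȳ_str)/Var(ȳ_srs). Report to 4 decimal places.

0.8472

Var(ȳ_str) = Σ Wₕ²(1−fₕ)sₕ²/nₕ with Wₕ = Nₕ/41405:
  Small: (18382/41405)²·(1−2855/18382)·1065000000/2855 = 62103.808
  Large: (16232/41405)²·(1−1786/16232)·5687000000/1786 = 435527.76
  Very large: (6791/41405)²·(1−406/6791)·4787000000/406 = 298212.92
  → Var(ȳ_str) = 795844.49.
Var(ȳ_srs) = (1 − 5047/41405)·5399000000/5047 = 939349.52.
deff = 795844.49 / 939349.52 = 0.8472.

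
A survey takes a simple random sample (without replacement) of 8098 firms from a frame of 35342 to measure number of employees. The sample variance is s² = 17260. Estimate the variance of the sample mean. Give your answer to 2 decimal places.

Under SRS without replacement, Var(ȳ) = (1 − f)·s²/n with f = n/N = 8098/35342 = 0.22913248.
Var(ȳ) = (1 − 0.22913248)·17260/8098 = 0.77086752·2.1313905 = 1.6430197.

1.64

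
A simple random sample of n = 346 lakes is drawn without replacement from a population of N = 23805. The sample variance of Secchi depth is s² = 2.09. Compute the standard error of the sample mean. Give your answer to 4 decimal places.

0.0772

Under SRS without replacement, Var(ȳ) = (1 − f)·s²/n with f = n/N = 346/23805 = 0.01453476.
Var(ȳ) = (1 − 0.01453476)·2.09/346 = 0.98546524·0.0060404624 = 0.0059526657.
SE(ȳ) = √(0.0059526657) = 0.0772.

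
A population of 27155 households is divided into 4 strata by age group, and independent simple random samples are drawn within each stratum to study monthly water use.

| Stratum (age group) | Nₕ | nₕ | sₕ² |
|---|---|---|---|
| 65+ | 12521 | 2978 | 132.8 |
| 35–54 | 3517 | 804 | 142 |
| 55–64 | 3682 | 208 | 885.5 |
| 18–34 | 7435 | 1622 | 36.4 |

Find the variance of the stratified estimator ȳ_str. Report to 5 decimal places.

Var(ȳ_str) = Σₕ Wₕ²(1 − fₕ)sₕ²/nₕ with Wₕ = Nₕ/N, N = 27155.
65+: Wₕ = 0.46109372; term = 0.46109372²·(1 − 0.23784043)·132.8/2978 = 0.0072259958.
35–54: Wₕ = 0.12951574; term = 0.12951574²·(1 − 0.22860392)·142/804 = 0.0022853612.
55–64: Wₕ = 0.13559197; term = 0.13559197²·(1 − 0.05649104)·885.5/208 = 0.073848081.
18–34: Wₕ = 0.27379856; term = 0.27379856²·(1 − 0.21815736)·36.4/1622 = 0.0013153224.
Sum = 0.08467476.

0.08467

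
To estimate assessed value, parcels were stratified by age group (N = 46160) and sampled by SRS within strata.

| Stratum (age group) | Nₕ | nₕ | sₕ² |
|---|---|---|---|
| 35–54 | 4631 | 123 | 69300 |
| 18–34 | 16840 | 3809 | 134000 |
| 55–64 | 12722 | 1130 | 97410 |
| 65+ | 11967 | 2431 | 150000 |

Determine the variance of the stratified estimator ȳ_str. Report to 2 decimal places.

Var(ȳ_str) = Σₕ Wₕ²(1 − fₕ)sₕ²/nₕ with Wₕ = Nₕ/N, N = 46160.
35–54: Wₕ = 0.10032496; term = 0.10032496²·(1 − 0.02656014)·69300/123 = 5.5202051.
18–34: Wₕ = 0.36481802; term = 0.36481802²·(1 − 0.22618765)·134000/3809 = 3.6231145.
55–64: Wₕ = 0.27560659; term = 0.27560659²·(1 − 0.08882251)·97410/1130 = 5.9663299.
65+: Wₕ = 0.25925043; term = 0.25925043²·(1 − 0.20314197)·150000/2431 = 3.3046558.
Sum = 18.414305.

18.41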